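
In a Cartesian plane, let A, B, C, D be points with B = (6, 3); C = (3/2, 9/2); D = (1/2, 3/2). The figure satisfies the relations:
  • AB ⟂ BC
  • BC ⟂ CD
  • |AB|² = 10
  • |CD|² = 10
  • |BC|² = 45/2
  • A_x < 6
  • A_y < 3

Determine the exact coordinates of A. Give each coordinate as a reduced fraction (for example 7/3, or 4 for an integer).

A = (5, 0)

1. A_x = 5  [[AB ⟂ BC ⇒ 9/2x-3/2y-45/2=0] ∩ [|A−(6, 3)|²=10]]
2. A_y = 0  [[AB ⟂ BC ⇒ 9/2x-3/2y-45/2=0] ∩ [|A−(6, 3)|²=10]]
   so A = (5, 0)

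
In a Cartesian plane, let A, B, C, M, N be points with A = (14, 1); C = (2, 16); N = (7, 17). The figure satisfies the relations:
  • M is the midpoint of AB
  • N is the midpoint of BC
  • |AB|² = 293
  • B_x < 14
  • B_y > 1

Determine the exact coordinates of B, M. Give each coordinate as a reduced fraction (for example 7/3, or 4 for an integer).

B = (12, 18)
M = (13, 19/2)

1. B_x = 12  [B = 2·N−C = 2·(7, 17)−(2, 16)]
2. B_y = 18  [B = 2·N−C = 2·(7, 17)−(2, 16)]
   so B = (12, 18)
3. M_x = 13  [2·M = A+B = (14, 1)+(12, 18)]
4. M_y = 19/2  [2·M = A+B = (14, 1)+(12, 18)]
   so M = (13, 19/2)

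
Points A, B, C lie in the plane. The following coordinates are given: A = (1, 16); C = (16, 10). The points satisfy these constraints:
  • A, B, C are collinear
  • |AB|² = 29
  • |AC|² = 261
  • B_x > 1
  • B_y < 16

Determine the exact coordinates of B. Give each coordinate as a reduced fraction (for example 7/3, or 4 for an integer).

B = (6, 14)

1. B_x = 6  [[A, B, C are collinear ⇒ -6x-15y+246=0] ∩ [|B−(1, 16)|²=29]]
2. B_y = 14  [[A, B, C are collinear ⇒ -6x-15y+246=0] ∩ [|B−(1, 16)|²=29]]
   so B = (6, 14)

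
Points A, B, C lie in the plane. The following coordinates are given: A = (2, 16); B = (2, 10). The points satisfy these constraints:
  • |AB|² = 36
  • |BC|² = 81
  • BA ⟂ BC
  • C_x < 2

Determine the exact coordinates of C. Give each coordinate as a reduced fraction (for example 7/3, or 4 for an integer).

1. C_x = -7  [[BA ⟂ BC ⇒ 6y-60=0] ∩ [|C−(2, 10)|²=81]]
2. C_y = 10  [[BA ⟂ BC ⇒ 6y-60=0] ∩ [|C−(2, 10)|²=81]]
   so C = (-7, 10)

C = (-7, 10)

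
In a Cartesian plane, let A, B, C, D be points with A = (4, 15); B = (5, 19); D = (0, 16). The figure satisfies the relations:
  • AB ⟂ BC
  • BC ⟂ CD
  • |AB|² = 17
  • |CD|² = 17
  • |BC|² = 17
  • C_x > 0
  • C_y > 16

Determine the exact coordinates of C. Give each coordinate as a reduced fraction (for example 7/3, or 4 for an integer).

1. C_x = 1  [[AB ⟂ BC ⇒ 1x+4y-81=0] ∩ [|C−(0, 16)|²=17]]
2. C_y = 20  [[AB ⟂ BC ⇒ 1x+4y-81=0] ∩ [|C−(0, 16)|²=17]]
   so C = (1, 20)

C = (1, 20)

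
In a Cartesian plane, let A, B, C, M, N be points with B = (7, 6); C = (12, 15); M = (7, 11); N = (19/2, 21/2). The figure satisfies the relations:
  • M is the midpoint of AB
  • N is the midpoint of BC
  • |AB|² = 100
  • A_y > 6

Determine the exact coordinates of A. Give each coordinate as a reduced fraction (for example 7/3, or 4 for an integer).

1. A_x = 7  [A = 2·M−B = 2·(7, 11)−(7, 6)]
2. A_y = 16  [A = 2·M−B = 2·(7, 11)−(7, 6)]
   so A = (7, 16)

A = (7, 16)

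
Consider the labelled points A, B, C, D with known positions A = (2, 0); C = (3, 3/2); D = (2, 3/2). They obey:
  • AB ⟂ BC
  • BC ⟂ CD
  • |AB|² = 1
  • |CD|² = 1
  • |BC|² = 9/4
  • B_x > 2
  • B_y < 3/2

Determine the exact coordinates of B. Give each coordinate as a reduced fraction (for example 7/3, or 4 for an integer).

B = (3, 0)

1. B_x = 3  [[BC ⟂ CD ⇒ 1x-3=0] ∩ [|B−(2, 0)|²=1]]
2. B_y = 0  [[BC ⟂ CD ⇒ 1x-3=0] ∩ [|B−(2, 0)|²=1]]
   so B = (3, 0)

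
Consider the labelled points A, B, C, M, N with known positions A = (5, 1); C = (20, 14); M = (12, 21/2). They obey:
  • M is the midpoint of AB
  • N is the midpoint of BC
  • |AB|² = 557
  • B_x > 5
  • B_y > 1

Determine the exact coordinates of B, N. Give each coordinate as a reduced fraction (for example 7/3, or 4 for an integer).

B = (19, 20)
N = (39/2, 17)

1. B_x = 19  [B = 2·M−A = 2·(12, 21/2)−(5, 1)]
2. B_y = 20  [B = 2·M−A = 2·(12, 21/2)−(5, 1)]
   so B = (19, 20)
3. N_x = 39/2  [2·N = B+C = (19, 20)+(20, 14)]
4. N_y = 17  [2·N = B+C = (19, 20)+(20, 14)]
   so N = (39/2, 17)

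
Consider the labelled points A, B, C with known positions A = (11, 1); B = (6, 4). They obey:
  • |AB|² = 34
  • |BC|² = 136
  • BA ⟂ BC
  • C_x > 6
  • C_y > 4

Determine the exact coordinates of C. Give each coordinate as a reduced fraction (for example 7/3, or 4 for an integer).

C = (12, 14)

1. C_x = 12  [[BA ⟂ BC ⇒ 5x-3y-18=0] ∩ [|C−(6, 4)|²=136]]
2. C_y = 14  [[BA ⟂ BC ⇒ 5x-3y-18=0] ∩ [|C−(6, 4)|²=136]]
   so C = (12, 14)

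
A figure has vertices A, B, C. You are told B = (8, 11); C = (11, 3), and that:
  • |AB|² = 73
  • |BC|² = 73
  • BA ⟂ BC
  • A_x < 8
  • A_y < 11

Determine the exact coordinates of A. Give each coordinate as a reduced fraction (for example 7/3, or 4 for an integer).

1. A_x = 0  [[BA ⟂ BC ⇒ 3x-8y+64=0] ∩ [|A−(8, 11)|²=73]]
2. A_y = 8  [[BA ⟂ BC ⇒ 3x-8y+64=0] ∩ [|A−(8, 11)|²=73]]
   so A = (0, 8)

A = (0, 8)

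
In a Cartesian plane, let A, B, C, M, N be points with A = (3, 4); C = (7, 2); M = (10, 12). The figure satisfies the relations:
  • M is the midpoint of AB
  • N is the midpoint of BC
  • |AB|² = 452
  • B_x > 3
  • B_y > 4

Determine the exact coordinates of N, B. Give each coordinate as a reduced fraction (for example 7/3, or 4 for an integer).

N = (12, 11)
B = (17, 20)

1. B_x = 17  [B = 2·M−A = 2·(10, 12)−(3, 4)]
2. B_y = 20  [B = 2·M−A = 2·(10, 12)−(3, 4)]
   so B = (17, 20)
3. N_x = 12  [2·N = B+C = (17, 20)+(7, 2)]
4. N_y = 11  [2·N = B+C = (17, 20)+(7, 2)]
   so N = (12, 11)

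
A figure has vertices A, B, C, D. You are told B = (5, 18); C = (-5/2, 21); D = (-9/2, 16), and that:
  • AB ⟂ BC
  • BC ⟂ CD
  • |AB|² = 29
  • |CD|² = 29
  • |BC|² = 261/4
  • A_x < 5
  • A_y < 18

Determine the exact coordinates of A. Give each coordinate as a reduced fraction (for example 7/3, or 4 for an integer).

A = (3, 13)

1. A_x = 3  [[AB ⟂ BC ⇒ 15/2x-3y+33/2=0] ∩ [|A−(5, 18)|²=29]]
2. A_y = 13  [[AB ⟂ BC ⇒ 15/2x-3y+33/2=0] ∩ [|A−(5, 18)|²=29]]
   so A = (3, 13)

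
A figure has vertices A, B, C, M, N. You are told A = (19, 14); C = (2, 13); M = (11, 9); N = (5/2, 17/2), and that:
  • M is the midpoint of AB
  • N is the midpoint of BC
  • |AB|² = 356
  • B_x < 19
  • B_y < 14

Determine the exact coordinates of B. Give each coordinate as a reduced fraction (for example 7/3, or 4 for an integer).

B = (3, 4)

1. B_x = 3  [B = 2·M−A = 2·(11, 9)−(19, 14)]
2. B_y = 4  [B = 2·M−A = 2·(11, 9)−(19, 14)]
   so B = (3, 4)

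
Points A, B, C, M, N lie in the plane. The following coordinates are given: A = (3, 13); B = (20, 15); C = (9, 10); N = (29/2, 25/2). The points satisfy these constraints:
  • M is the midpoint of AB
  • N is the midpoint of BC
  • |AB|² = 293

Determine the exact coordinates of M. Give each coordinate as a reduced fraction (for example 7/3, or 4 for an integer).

1. M_x = 23/2  [2·M = A+B = (3, 13)+(20, 15)]
2. M_y = 14  [2·M = A+B = (3, 13)+(20, 15)]
   so M = (23/2, 14)

M = (23/2, 14)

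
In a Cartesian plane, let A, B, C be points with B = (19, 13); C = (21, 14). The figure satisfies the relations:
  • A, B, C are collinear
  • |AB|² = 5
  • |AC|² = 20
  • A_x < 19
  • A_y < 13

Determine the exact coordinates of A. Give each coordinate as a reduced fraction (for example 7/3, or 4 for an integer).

1. A_x = 17  [[A, B, C are collinear ⇒ -1x+2y-7=0] ∩ [|A−(19, 13)|²=5]]
2. A_y = 12  [[A, B, C are collinear ⇒ -1x+2y-7=0] ∩ [|A−(19, 13)|²=5]]
   so A = (17, 12)

A = (17, 12)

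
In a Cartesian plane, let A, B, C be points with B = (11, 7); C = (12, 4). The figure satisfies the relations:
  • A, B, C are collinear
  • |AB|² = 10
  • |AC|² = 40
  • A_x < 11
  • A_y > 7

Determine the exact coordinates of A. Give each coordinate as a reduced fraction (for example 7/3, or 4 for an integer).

A = (10, 10)

1. A_x = 10  [[A, B, C are collinear ⇒ 3x+1y-40=0] ∩ [|A−(11, 7)|²=10]]
2. A_y = 10  [[A, B, C are collinear ⇒ 3x+1y-40=0] ∩ [|A−(11, 7)|²=10]]
   so A = (10, 10)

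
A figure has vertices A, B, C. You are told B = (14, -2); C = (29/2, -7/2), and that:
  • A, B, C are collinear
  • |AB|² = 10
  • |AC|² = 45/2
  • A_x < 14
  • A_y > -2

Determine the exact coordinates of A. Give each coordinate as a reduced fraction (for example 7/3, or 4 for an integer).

1. A_x = 13  [[A, B, C are collinear ⇒ 3/2x+1/2y-20=0] ∩ [|A−(14, -2)|²=10]]
2. A_y = 1  [[A, B, C are collinear ⇒ 3/2x+1/2y-20=0] ∩ [|A−(14, -2)|²=10]]
   so A = (13, 1)

A = (13, 1)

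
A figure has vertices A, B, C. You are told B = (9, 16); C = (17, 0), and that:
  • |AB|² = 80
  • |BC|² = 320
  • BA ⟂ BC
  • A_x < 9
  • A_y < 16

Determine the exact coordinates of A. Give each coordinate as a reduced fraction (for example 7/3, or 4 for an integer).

A = (1, 12)

1. A_x = 1  [[BA ⟂ BC ⇒ 8x-16y+184=0] ∩ [|A−(9, 16)|²=80]]
2. A_y = 12  [[BA ⟂ BC ⇒ 8x-16y+184=0] ∩ [|A−(9, 16)|²=80]]
   so A = (1, 12)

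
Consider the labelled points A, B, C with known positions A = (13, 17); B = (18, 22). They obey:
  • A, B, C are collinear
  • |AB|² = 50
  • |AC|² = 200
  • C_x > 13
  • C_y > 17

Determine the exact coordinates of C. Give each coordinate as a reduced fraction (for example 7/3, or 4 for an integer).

C = (23, 27)

1. C_x = 23  [[A, B, C are collinear ⇒ -5x+5y-20=0] ∩ [|C−(13, 17)|²=200]]
2. C_y = 27  [[A, B, C are collinear ⇒ -5x+5y-20=0] ∩ [|C−(13, 17)|²=200]]
   so C = (23, 27)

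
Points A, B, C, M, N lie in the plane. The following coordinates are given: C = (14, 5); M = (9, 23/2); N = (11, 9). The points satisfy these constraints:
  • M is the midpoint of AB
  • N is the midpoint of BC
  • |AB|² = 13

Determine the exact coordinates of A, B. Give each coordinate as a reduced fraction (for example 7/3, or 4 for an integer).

1. B_x = 8  [B = 2·N−C = 2·(11, 9)−(14, 5)]
2. B_y = 13  [B = 2·N−C = 2·(11, 9)−(14, 5)]
   so B = (8, 13)
3. A_x = 10  [A = 2·M−B = 2·(9, 23/2)−(8, 13)]
4. A_y = 10  [A = 2·M−B = 2·(9, 23/2)−(8, 13)]
   so A = (10, 10)

A = (10, 10)
B = (8, 13)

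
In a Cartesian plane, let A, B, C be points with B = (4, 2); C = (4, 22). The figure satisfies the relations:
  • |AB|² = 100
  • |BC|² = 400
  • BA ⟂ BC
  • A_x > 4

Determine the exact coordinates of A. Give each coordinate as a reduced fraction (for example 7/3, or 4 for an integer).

A = (14, 2)

1. A_x = 14  [[BA ⟂ BC ⇒ 20y-40=0] ∩ [|A−(4, 2)|²=100]]
2. A_y = 2  [[BA ⟂ BC ⇒ 20y-40=0] ∩ [|A−(4, 2)|²=100]]
   so A = (14, 2)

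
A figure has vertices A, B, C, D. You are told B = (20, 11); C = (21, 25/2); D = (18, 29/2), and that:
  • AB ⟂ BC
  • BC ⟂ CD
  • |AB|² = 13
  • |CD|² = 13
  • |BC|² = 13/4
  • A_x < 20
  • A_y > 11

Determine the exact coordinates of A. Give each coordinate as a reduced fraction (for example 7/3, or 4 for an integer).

A = (17, 13)

1. A_x = 17  [[AB ⟂ BC ⇒ -1x-3/2y+73/2=0] ∩ [|A−(20, 11)|²=13]]
2. A_y = 13  [[AB ⟂ BC ⇒ -1x-3/2y+73/2=0] ∩ [|A−(20, 11)|²=13]]
   so A = (17, 13)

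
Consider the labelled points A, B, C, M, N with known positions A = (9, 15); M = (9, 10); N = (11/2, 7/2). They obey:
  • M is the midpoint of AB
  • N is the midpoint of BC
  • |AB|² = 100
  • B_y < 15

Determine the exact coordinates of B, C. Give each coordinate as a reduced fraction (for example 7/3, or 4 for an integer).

B = (9, 5)
C = (2, 2)

1. B_x = 9  [B = 2·M−A = 2·(9, 10)−(9, 15)]
2. B_y = 5  [B = 2·M−A = 2·(9, 10)−(9, 15)]
   so B = (9, 5)
3. C_x = 2  [C = 2·N−B = 2·(11/2, 7/2)−(9, 5)]
4. C_y = 2  [C = 2·N−B = 2·(11/2, 7/2)−(9, 5)]
   so C = (2, 2)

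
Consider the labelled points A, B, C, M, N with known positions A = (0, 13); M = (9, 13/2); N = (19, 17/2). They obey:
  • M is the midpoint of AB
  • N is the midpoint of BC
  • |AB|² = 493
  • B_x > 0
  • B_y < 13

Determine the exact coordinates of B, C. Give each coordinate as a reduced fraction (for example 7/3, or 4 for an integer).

B = (18, 0)
C = (20, 17)

1. B_x = 18  [B = 2·M−A = 2·(9, 13/2)−(0, 13)]
2. B_y = 0  [B = 2·M−A = 2·(9, 13/2)−(0, 13)]
   so B = (18, 0)
3. C_x = 20  [C = 2·N−B = 2·(19, 17/2)−(18, 0)]
4. C_y = 17  [C = 2·N−B = 2·(19, 17/2)−(18, 0)]
   so C = (20, 17)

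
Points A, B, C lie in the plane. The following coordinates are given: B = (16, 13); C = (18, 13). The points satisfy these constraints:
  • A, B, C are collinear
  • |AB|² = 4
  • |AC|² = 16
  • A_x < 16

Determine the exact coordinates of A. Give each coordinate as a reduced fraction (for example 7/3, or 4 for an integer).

1. A_x = 14  [[A, B, C are collinear ⇒ 2y-26=0] ∩ [|A−(16, 13)|²=4]]
2. A_y = 13  [[A, B, C are collinear ⇒ 2y-26=0] ∩ [|A−(16, 13)|²=4]]
   so A = (14, 13)

A = (14, 13)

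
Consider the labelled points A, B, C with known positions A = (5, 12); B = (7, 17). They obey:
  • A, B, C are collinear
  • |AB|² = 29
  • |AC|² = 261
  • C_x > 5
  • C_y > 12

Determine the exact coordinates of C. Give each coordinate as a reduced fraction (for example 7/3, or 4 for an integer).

1. C_x = 11  [[A, B, C are collinear ⇒ -5x+2y+1=0] ∩ [|C−(5, 12)|²=261]]
2. C_y = 27  [[A, B, C are collinear ⇒ -5x+2y+1=0] ∩ [|C−(5, 12)|²=261]]
   so C = (11, 27)

C = (11, 27)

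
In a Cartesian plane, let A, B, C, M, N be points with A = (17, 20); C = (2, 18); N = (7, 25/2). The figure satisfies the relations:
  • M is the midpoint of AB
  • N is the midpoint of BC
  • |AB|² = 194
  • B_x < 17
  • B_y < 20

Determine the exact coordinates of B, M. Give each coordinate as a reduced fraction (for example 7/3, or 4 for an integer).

1. B_x = 12  [B = 2·N−C = 2·(7, 25/2)−(2, 18)]
2. B_y = 7  [B = 2·N−C = 2·(7, 25/2)−(2, 18)]
   so B = (12, 7)
3. M_x = 29/2  [2·M = A+B = (17, 20)+(12, 7)]
4. M_y = 27/2  [2·M = A+B = (17, 20)+(12, 7)]
   so M = (29/2, 27/2)

B = (12, 7)
M = (29/2, 27/2)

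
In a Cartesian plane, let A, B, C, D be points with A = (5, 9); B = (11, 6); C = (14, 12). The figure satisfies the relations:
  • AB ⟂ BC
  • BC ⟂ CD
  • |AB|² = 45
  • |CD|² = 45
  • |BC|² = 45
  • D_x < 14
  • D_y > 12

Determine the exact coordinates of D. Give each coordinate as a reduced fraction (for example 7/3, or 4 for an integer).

D = (8, 15)

1. D_x = 8  [[BC ⟂ CD ⇒ 3x+6y-114=0] ∩ [|D−(14, 12)|²=45]]
2. D_y = 15  [[BC ⟂ CD ⇒ 3x+6y-114=0] ∩ [|D−(14, 12)|²=45]]
   so D = (8, 15)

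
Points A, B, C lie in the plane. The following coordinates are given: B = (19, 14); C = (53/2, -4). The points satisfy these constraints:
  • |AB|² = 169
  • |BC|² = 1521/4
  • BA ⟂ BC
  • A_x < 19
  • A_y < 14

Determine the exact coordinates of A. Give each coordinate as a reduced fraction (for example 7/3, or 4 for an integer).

A = (7, 9)

1. A_x = 7  [[BA ⟂ BC ⇒ 15/2x-18y+219/2=0] ∩ [|A−(19, 14)|²=169]]
2. A_y = 9  [[BA ⟂ BC ⇒ 15/2x-18y+219/2=0] ∩ [|A−(19, 14)|²=169]]
   so A = (7, 9)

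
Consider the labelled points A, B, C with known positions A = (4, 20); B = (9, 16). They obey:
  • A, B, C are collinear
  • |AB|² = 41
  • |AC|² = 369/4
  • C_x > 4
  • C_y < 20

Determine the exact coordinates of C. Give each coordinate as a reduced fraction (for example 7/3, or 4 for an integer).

C = (23/2, 14)

1. C_x = 23/2  [[A, B, C are collinear ⇒ 4x+5y-116=0] ∩ [|C−(4, 20)|²=369/4]]
2. C_y = 14  [[A, B, C are collinear ⇒ 4x+5y-116=0] ∩ [|C−(4, 20)|²=369/4]]
   so C = (23/2, 14)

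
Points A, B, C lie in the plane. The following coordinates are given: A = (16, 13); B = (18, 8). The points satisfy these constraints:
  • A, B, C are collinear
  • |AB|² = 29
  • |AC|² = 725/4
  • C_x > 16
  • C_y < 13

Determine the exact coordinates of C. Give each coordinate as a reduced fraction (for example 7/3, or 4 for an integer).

C = (21, 1/2)

1. C_x = 21  [[A, B, C are collinear ⇒ 5x+2y-106=0] ∩ [|C−(16, 13)|²=725/4]]
2. C_y = 1/2  [[A, B, C are collinear ⇒ 5x+2y-106=0] ∩ [|C−(16, 13)|²=725/4]]
   so C = (21, 1/2)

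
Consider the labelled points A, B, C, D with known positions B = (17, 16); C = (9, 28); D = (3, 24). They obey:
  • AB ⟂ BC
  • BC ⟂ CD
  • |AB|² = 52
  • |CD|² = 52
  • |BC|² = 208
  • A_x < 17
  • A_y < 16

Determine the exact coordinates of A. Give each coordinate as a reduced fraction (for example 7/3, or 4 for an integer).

1. A_x = 11  [[AB ⟂ BC ⇒ 8x-12y+56=0] ∩ [|A−(17, 16)|²=52]]
2. A_y = 12  [[AB ⟂ BC ⇒ 8x-12y+56=0] ∩ [|A−(17, 16)|²=52]]
   so A = (11, 12)

A = (11, 12)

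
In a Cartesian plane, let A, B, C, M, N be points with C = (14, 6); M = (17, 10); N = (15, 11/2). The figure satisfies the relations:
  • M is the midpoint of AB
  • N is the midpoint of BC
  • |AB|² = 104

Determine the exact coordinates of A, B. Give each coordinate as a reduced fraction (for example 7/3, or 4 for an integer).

1. B_x = 16  [B = 2·N−C = 2·(15, 11/2)−(14, 6)]
2. B_y = 5  [B = 2·N−C = 2·(15, 11/2)−(14, 6)]
   so B = (16, 5)
3. A_x = 18  [A = 2·M−B = 2·(17, 10)−(16, 5)]
4. A_y = 15  [A = 2·M−B = 2·(17, 10)−(16, 5)]
   so A = (18, 15)

A = (18, 15)
B = (16, 5)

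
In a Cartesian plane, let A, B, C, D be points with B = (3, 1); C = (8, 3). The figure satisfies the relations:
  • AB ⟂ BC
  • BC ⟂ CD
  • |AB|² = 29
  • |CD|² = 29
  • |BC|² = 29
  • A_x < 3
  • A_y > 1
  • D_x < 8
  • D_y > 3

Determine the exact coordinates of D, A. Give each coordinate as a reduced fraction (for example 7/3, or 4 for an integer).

1. D_x = 6  [[BC ⟂ CD ⇒ 5x+2y-46=0] ∩ [|D−(8, 3)|²=29]]
2. D_y = 8  [[BC ⟂ CD ⇒ 5x+2y-46=0] ∩ [|D−(8, 3)|²=29]]
   so D = (6, 8)
3. A_x = 1  [[AB ⟂ BC ⇒ -5x-2y+17=0] ∩ [|A−(3, 1)|²=29]]
4. A_y = 6  [[AB ⟂ BC ⇒ -5x-2y+17=0] ∩ [|A−(3, 1)|²=29]]
   so A = (1, 6)

D = (6, 8)
A = (1, 6)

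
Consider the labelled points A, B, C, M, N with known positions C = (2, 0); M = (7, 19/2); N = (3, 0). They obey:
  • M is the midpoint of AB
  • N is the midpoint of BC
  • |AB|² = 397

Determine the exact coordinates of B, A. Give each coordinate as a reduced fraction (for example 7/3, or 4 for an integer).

B = (4, 0)
A = (10, 19)

1. B_x = 4  [B = 2·N−C = 2·(3, 0)−(2, 0)]
2. B_y = 0  [B = 2·N−C = 2·(3, 0)−(2, 0)]
   so B = (4, 0)
3. A_x = 10  [A = 2·M−B = 2·(7, 19/2)−(4, 0)]
4. A_y = 19  [A = 2·M−B = 2·(7, 19/2)−(4, 0)]
   so A = (10, 19)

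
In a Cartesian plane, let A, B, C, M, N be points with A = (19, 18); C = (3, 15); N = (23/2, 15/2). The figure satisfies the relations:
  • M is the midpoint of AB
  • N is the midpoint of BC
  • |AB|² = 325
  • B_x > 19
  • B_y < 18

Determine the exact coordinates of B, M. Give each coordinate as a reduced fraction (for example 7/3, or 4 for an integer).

1. B_x = 20  [B = 2·N−C = 2·(23/2, 15/2)−(3, 15)]
2. B_y = 0  [B = 2·N−C = 2·(23/2, 15/2)−(3, 15)]
   so B = (20, 0)
3. M_x = 39/2  [2·M = A+B = (19, 18)+(20, 0)]
4. M_y = 9  [2·M = A+B = (19, 18)+(20, 0)]
   so M = (39/2, 9)

B = (20, 0)
M = (39/2, 9)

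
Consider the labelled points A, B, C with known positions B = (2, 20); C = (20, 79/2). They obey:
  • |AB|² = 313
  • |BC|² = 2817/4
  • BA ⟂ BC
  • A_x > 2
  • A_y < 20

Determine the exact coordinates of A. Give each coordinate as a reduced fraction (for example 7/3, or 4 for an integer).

1. A_x = 15  [[BA ⟂ BC ⇒ 18x+39/2y-426=0] ∩ [|A−(2, 20)|²=313]]
2. A_y = 8  [[BA ⟂ BC ⇒ 18x+39/2y-426=0] ∩ [|A−(2, 20)|²=313]]
   so A = (15, 8)

A = (15, 8)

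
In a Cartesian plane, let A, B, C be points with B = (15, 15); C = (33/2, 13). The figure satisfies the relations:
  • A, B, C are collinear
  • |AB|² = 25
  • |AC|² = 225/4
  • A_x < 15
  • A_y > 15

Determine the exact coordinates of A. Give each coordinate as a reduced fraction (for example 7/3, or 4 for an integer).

1. A_x = 12  [[A, B, C are collinear ⇒ 2x+3/2y-105/2=0] ∩ [|A−(15, 15)|²=25]]
2. A_y = 19  [[A, B, C are collinear ⇒ 2x+3/2y-105/2=0] ∩ [|A−(15, 15)|²=25]]
   so A = (12, 19)

A = (12, 19)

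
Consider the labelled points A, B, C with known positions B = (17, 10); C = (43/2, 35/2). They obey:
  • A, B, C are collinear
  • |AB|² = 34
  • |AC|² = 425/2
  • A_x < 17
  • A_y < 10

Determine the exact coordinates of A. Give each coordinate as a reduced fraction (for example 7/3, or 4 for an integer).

1. A_x = 14  [[A, B, C are collinear ⇒ -15/2x+9/2y+165/2=0] ∩ [|A−(17, 10)|²=34]]
2. A_y = 5  [[A, B, C are collinear ⇒ -15/2x+9/2y+165/2=0] ∩ [|A−(17, 10)|²=34]]
   so A = (14, 5)

A = (14, 5)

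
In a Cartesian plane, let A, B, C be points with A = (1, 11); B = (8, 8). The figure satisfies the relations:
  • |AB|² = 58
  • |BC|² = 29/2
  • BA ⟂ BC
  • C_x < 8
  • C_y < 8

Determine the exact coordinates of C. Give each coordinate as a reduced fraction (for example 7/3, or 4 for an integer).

1. C_x = 13/2  [[BA ⟂ BC ⇒ -7x+3y+32=0] ∩ [|C−(8, 8)|²=29/2]]
2. C_y = 9/2  [[BA ⟂ BC ⇒ -7x+3y+32=0] ∩ [|C−(8, 8)|²=29/2]]
   so C = (13/2, 9/2)

C = (13/2, 9/2)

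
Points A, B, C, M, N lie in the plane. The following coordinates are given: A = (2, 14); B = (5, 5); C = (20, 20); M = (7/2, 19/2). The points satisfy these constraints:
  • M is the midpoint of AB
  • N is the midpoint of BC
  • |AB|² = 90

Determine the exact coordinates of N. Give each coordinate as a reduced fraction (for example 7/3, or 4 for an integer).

1. N_x = 25/2  [2·N = B+C = (5, 5)+(20, 20)]
2. N_y = 25/2  [2·N = B+C = (5, 5)+(20, 20)]
   so N = (25/2, 25/2)

N = (25/2, 25/2)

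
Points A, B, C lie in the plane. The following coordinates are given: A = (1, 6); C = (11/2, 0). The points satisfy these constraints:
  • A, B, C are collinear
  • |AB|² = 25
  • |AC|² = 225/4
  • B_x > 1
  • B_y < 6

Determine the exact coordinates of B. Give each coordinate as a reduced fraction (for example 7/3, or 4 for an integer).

1. B_x = 4  [[A, B, C are collinear ⇒ -6x-9/2y+33=0] ∩ [|B−(1, 6)|²=25]]
2. B_y = 2  [[A, B, C are collinear ⇒ -6x-9/2y+33=0] ∩ [|B−(1, 6)|²=25]]
   so B = (4, 2)

B = (4, 2)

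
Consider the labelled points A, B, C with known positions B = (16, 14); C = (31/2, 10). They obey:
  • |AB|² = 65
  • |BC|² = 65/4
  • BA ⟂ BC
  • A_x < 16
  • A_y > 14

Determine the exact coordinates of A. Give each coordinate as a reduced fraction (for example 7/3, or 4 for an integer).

A = (8, 15)

1. A_x = 8  [[BA ⟂ BC ⇒ -1/2x-4y+64=0] ∩ [|A−(16, 14)|²=65]]
2. A_y = 15  [[BA ⟂ BC ⇒ -1/2x-4y+64=0] ∩ [|A−(16, 14)|²=65]]
   so A = (8, 15)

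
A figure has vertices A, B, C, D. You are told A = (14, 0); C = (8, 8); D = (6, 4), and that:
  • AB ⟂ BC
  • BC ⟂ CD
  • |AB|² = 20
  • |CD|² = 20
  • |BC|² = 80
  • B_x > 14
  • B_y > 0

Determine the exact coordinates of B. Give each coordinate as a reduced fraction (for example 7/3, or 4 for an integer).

1. B_x = 16  [[BC ⟂ CD ⇒ 2x+4y-48=0] ∩ [|B−(14, 0)|²=20]]
2. B_y = 4  [[BC ⟂ CD ⇒ 2x+4y-48=0] ∩ [|B−(14, 0)|²=20]]
   so B = (16, 4)

B = (16, 4)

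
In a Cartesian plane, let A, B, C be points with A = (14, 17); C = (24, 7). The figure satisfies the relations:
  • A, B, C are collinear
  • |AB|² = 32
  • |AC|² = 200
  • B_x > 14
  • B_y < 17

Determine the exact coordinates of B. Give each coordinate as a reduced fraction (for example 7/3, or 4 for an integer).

B = (18, 13)

1. B_x = 18  [[A, B, C are collinear ⇒ -10x-10y+310=0] ∩ [|B−(14, 17)|²=32]]
2. B_y = 13  [[A, B, C are collinear ⇒ -10x-10y+310=0] ∩ [|B−(14, 17)|²=32]]
   so B = (18, 13)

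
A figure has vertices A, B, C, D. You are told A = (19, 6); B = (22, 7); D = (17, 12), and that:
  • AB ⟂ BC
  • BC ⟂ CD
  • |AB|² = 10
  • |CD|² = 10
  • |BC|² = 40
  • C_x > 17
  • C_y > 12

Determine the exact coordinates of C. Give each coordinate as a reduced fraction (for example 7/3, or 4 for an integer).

1. C_x = 20  [[AB ⟂ BC ⇒ 3x+1y-73=0] ∩ [|C−(17, 12)|²=10]]
2. C_y = 13  [[AB ⟂ BC ⇒ 3x+1y-73=0] ∩ [|C−(17, 12)|²=10]]
   so C = (20, 13)

C = (20, 13)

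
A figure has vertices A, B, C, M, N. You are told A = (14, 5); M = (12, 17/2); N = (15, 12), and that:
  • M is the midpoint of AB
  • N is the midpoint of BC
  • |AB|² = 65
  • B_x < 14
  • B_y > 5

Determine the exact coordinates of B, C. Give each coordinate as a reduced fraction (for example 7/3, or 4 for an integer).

B = (10, 12)
C = (20, 12)

1. B_x = 10  [B = 2·M−A = 2·(12, 17/2)−(14, 5)]
2. B_y = 12  [B = 2·M−A = 2·(12, 17/2)−(14, 5)]
   so B = (10, 12)
3. C_x = 20  [C = 2·N−B = 2·(15, 12)−(10, 12)]
4. C_y = 12  [C = 2·N−B = 2·(15, 12)−(10, 12)]
   so C = (20, 12)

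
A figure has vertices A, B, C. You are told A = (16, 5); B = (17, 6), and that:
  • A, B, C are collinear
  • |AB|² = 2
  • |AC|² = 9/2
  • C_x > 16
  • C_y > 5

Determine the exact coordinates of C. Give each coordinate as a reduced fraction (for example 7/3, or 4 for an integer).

C = (35/2, 13/2)

1. C_x = 35/2  [[A, B, C are collinear ⇒ -1x+1y+11=0] ∩ [|C−(16, 5)|²=9/2]]
2. C_y = 13/2  [[A, B, C are collinear ⇒ -1x+1y+11=0] ∩ [|C−(16, 5)|²=9/2]]
   so C = (35/2, 13/2)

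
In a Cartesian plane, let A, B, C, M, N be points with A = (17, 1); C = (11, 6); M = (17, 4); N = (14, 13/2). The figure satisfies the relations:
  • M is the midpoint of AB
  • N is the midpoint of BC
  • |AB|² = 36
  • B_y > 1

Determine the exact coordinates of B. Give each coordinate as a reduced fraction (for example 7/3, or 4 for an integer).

B = (17, 7)

1. B_x = 17  [B = 2·M−A = 2·(17, 4)−(17, 1)]
2. B_y = 7  [B = 2·M−A = 2·(17, 4)−(17, 1)]
   so B = (17, 7)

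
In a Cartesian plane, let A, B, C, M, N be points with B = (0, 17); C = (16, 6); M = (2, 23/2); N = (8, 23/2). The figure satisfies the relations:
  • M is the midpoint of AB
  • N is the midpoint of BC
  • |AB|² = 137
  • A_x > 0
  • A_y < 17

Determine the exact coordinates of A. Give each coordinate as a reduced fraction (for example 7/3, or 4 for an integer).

1. A_x = 4  [A = 2·M−B = 2·(2, 23/2)−(0, 17)]
2. A_y = 6  [A = 2·M−B = 2·(2, 23/2)−(0, 17)]
   so A = (4, 6)

A = (4, 6)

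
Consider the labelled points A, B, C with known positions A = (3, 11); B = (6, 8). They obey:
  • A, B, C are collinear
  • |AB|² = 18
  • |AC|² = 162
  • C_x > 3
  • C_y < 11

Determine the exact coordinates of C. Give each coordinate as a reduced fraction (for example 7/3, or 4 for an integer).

C = (12, 2)

1. C_x = 12  [[A, B, C are collinear ⇒ 3x+3y-42=0] ∩ [|C−(3, 11)|²=162]]
2. C_y = 2  [[A, B, C are collinear ⇒ 3x+3y-42=0] ∩ [|C−(3, 11)|²=162]]
   so C = (12, 2)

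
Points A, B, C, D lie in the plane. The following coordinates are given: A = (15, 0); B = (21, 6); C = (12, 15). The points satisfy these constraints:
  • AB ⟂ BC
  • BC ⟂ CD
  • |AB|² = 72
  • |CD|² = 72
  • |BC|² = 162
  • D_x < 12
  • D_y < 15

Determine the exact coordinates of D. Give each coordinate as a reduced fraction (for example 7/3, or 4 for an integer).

1. D_x = 6  [[BC ⟂ CD ⇒ -9x+9y-27=0] ∩ [|D−(12, 15)|²=72]]
2. D_y = 9  [[BC ⟂ CD ⇒ -9x+9y-27=0] ∩ [|D−(12, 15)|²=72]]
   so D = (6, 9)

D = (6, 9)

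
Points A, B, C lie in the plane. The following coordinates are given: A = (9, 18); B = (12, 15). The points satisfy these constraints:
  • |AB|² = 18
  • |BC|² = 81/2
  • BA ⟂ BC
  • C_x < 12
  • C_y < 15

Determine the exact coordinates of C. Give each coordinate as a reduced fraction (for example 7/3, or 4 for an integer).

1. C_x = 15/2  [[BA ⟂ BC ⇒ -3x+3y-9=0] ∩ [|C−(12, 15)|²=81/2]]
2. C_y = 21/2  [[BA ⟂ BC ⇒ -3x+3y-9=0] ∩ [|C−(12, 15)|²=81/2]]
   so C = (15/2, 21/2)

C = (15/2, 21/2)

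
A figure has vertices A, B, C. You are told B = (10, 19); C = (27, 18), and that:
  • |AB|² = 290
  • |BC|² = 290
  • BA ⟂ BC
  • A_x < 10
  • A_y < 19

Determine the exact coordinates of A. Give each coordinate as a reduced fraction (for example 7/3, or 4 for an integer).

A = (9, 2)

1. A_x = 9  [[BA ⟂ BC ⇒ 17x-1y-151=0] ∩ [|A−(10, 19)|²=290]]
2. A_y = 2  [[BA ⟂ BC ⇒ 17x-1y-151=0] ∩ [|A−(10, 19)|²=290]]
   so A = (9, 2)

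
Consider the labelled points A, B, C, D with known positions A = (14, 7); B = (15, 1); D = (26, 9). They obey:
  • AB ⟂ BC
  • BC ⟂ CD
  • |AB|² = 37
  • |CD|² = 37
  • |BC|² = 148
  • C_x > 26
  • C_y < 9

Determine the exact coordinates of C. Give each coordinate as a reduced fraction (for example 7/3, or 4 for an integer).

1. C_x = 27  [[AB ⟂ BC ⇒ 1x-6y-9=0] ∩ [|C−(26, 9)|²=37]]
2. C_y = 3  [[AB ⟂ BC ⇒ 1x-6y-9=0] ∩ [|C−(26, 9)|²=37]]
   so C = (27, 3)

C = (27, 3)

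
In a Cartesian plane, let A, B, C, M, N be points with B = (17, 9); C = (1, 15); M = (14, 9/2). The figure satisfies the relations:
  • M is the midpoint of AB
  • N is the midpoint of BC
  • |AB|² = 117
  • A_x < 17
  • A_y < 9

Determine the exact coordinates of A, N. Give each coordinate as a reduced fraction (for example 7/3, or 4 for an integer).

A = (11, 0)
N = (9, 12)

1. A_x = 11  [A = 2·M−B = 2·(14, 9/2)−(17, 9)]
2. A_y = 0  [A = 2·M−B = 2·(14, 9/2)−(17, 9)]
   so A = (11, 0)
3. N_x = 9  [2·N = B+C = (17, 9)+(1, 15)]
4. N_y = 12  [2·N = B+C = (17, 9)+(1, 15)]
   so N = (9, 12)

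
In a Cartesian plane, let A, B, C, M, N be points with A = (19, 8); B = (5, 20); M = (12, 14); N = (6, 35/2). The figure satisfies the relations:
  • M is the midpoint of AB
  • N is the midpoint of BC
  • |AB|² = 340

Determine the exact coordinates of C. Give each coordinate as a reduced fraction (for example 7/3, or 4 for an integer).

1. C_x = 7  [C = 2·N−B = 2·(6, 35/2)−(5, 20)]
2. C_y = 15  [C = 2·N−B = 2·(6, 35/2)−(5, 20)]
   so C = (7, 15)

C = (7, 15)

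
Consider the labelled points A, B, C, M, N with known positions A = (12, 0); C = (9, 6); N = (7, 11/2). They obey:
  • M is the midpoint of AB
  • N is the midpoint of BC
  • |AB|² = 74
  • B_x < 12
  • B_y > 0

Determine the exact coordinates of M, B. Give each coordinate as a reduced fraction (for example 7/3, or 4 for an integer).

1. B_x = 5  [B = 2·N−C = 2·(7, 11/2)−(9, 6)]
2. B_y = 5  [B = 2·N−C = 2·(7, 11/2)−(9, 6)]
   so B = (5, 5)
3. M_x = 17/2  [2·M = A+B = (12, 0)+(5, 5)]
4. M_y = 5/2  [2·M = A+B = (12, 0)+(5, 5)]
   so M = (17/2, 5/2)

M = (17/2, 5/2)
B = (5, 5)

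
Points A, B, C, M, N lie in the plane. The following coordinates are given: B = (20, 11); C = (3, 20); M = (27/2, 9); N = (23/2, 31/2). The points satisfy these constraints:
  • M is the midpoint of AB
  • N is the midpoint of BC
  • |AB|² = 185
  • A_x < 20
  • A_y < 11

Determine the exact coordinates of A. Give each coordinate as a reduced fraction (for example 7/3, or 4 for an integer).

1. A_x = 7  [A = 2·M−B = 2·(27/2, 9)−(20, 11)]
2. A_y = 7  [A = 2·M−B = 2·(27/2, 9)−(20, 11)]
   so A = (7, 7)

A = (7, 7)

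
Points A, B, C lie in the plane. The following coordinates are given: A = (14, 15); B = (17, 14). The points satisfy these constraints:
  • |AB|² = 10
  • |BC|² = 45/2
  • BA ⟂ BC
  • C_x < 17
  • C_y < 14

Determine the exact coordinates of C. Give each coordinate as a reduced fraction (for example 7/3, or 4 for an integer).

1. C_x = 31/2  [[BA ⟂ BC ⇒ -3x+1y+37=0] ∩ [|C−(17, 14)|²=45/2]]
2. C_y = 19/2  [[BA ⟂ BC ⇒ -3x+1y+37=0] ∩ [|C−(17, 14)|²=45/2]]
   so C = (31/2, 19/2)

C = (31/2, 19/2)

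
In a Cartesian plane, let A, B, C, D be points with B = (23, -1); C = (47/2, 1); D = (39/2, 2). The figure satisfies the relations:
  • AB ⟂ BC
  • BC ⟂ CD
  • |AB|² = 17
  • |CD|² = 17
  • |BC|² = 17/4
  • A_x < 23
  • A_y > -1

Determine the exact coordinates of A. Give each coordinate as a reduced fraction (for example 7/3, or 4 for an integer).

A = (19, 0)

1. A_x = 19  [[AB ⟂ BC ⇒ -1/2x-2y+19/2=0] ∩ [|A−(23, -1)|²=17]]
2. A_y = 0  [[AB ⟂ BC ⇒ -1/2x-2y+19/2=0] ∩ [|A−(23, -1)|²=17]]
   so A = (19, 0)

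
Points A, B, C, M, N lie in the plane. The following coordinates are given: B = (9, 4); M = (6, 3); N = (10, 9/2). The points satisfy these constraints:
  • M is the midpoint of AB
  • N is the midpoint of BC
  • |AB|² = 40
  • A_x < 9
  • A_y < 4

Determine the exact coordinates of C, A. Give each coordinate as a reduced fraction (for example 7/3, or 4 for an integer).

C = (11, 5)
A = (3, 2)

1. A_x = 3  [A = 2·M−B = 2·(6, 3)−(9, 4)]
2. A_y = 2  [A = 2·M−B = 2·(6, 3)−(9, 4)]
   so A = (3, 2)
3. C_x = 11  [C = 2·N−B = 2·(10, 9/2)−(9, 4)]
4. C_y = 5  [C = 2·N−B = 2·(10, 9/2)−(9, 4)]
   so C = (11, 5)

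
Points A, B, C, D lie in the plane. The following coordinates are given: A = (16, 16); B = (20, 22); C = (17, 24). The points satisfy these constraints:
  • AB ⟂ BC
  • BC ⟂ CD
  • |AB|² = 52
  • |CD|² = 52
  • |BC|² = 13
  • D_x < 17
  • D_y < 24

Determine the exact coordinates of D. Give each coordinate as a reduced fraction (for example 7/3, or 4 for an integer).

D = (13, 18)

1. D_x = 13  [[BC ⟂ CD ⇒ -3x+2y+3=0] ∩ [|D−(17, 24)|²=52]]
2. D_y = 18  [[BC ⟂ CD ⇒ -3x+2y+3=0] ∩ [|D−(17, 24)|²=52]]
   so D = (13, 18)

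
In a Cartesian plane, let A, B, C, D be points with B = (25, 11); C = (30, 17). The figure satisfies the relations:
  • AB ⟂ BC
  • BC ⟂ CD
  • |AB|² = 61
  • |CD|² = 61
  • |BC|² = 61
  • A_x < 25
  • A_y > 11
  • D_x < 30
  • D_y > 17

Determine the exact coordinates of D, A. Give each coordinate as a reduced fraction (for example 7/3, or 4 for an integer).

1. D_x = 24  [[BC ⟂ CD ⇒ 5x+6y-252=0] ∩ [|D−(30, 17)|²=61]]
2. D_y = 22  [[BC ⟂ CD ⇒ 5x+6y-252=0] ∩ [|D−(30, 17)|²=61]]
   so D = (24, 22)
3. A_x = 19  [[AB ⟂ BC ⇒ -5x-6y+191=0] ∩ [|A−(25, 11)|²=61]]
4. A_y = 16  [[AB ⟂ BC ⇒ -5x-6y+191=0] ∩ [|A−(25, 11)|²=61]]
   so A = (19, 16)

D = (24, 22)
A = (19, 16)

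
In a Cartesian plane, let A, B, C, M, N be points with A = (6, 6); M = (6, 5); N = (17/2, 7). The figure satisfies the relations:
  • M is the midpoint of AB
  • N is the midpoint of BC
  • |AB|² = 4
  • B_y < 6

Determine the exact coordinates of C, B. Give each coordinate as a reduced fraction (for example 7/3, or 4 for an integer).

1. B_x = 6  [B = 2·M−A = 2·(6, 5)−(6, 6)]
2. B_y = 4  [B = 2·M−A = 2·(6, 5)−(6, 6)]
   so B = (6, 4)
3. C_x = 11  [C = 2·N−B = 2·(17/2, 7)−(6, 4)]
4. C_y = 10  [C = 2·N−B = 2·(17/2, 7)−(6, 4)]
   so C = (11, 10)

C = (11, 10)
B = (6, 4)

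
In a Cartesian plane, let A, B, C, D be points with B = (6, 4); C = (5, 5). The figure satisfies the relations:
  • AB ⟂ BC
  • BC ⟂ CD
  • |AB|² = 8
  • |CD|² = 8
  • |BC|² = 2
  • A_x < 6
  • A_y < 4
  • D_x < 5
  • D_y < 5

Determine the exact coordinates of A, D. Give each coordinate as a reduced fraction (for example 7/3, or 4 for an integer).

1. A_x = 4  [[AB ⟂ BC ⇒ 1x-1y-2=0] ∩ [|A−(6, 4)|²=8]]
2. A_y = 2  [[AB ⟂ BC ⇒ 1x-1y-2=0] ∩ [|A−(6, 4)|²=8]]
   so A = (4, 2)
3. D_x = 3  [[BC ⟂ CD ⇒ -1x+1y=0] ∩ [|D−(5, 5)|²=8]]
4. D_y = 3  [[BC ⟂ CD ⇒ -1x+1y=0] ∩ [|D−(5, 5)|²=8]]
   so D = (3, 3)

A = (4, 2)
D = (3, 3)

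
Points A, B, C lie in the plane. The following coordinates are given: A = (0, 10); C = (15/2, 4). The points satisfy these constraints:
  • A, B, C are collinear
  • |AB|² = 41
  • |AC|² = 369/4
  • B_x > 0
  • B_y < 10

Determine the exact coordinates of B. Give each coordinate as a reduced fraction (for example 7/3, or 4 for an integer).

B = (5, 6)

1. B_x = 5  [[A, B, C are collinear ⇒ -6x-15/2y+75=0] ∩ [|B−(0, 10)|²=41]]
2. B_y = 6  [[A, B, C are collinear ⇒ -6x-15/2y+75=0] ∩ [|B−(0, 10)|²=41]]
   so B = (5, 6)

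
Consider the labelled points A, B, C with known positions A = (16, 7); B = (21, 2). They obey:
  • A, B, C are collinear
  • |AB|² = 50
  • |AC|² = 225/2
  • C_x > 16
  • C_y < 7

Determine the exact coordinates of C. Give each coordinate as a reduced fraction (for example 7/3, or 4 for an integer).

1. C_x = 47/2  [[A, B, C are collinear ⇒ 5x+5y-115=0] ∩ [|C−(16, 7)|²=225/2]]
2. C_y = -1/2  [[A, B, C are collinear ⇒ 5x+5y-115=0] ∩ [|C−(16, 7)|²=225/2]]
   so C = (47/2, -1/2)

C = (47/2, -1/2)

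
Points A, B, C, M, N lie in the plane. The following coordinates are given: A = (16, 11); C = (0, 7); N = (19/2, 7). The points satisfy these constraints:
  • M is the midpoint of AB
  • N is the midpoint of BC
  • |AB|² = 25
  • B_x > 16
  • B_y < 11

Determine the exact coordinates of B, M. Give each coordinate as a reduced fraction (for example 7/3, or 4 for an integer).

B = (19, 7)
M = (35/2, 9)

1. B_x = 19  [B = 2·N−C = 2·(19/2, 7)−(0, 7)]
2. B_y = 7  [B = 2·N−C = 2·(19/2, 7)−(0, 7)]
   so B = (19, 7)
3. M_x = 35/2  [2·M = A+B = (16, 11)+(19, 7)]
4. M_y = 9  [2·M = A+B = (16, 11)+(19, 7)]
   so M = (35/2, 9)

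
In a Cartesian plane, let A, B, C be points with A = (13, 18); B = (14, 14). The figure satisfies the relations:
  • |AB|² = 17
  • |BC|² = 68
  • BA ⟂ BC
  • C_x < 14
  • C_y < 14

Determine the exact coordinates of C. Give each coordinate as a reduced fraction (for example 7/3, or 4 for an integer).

1. C_x = 6  [[BA ⟂ BC ⇒ -1x+4y-42=0] ∩ [|C−(14, 14)|²=68]]
2. C_y = 12  [[BA ⟂ BC ⇒ -1x+4y-42=0] ∩ [|C−(14, 14)|²=68]]
   so C = (6, 12)

C = (6, 12)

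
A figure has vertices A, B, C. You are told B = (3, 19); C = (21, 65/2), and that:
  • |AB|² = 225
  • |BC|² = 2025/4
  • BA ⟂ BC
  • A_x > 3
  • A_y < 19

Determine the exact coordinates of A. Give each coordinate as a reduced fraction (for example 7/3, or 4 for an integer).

A = (12, 7)

1. A_x = 12  [[BA ⟂ BC ⇒ 18x+27/2y-621/2=0] ∩ [|A−(3, 19)|²=225]]
2. A_y = 7  [[BA ⟂ BC ⇒ 18x+27/2y-621/2=0] ∩ [|A−(3, 19)|²=225]]
   so A = (12, 7)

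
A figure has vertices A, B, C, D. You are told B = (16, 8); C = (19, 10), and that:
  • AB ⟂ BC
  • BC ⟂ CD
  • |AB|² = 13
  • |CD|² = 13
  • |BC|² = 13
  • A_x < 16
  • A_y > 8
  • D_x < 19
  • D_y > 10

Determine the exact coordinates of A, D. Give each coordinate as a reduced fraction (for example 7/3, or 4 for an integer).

1. A_x = 14  [[AB ⟂ BC ⇒ -3x-2y+64=0] ∩ [|A−(16, 8)|²=13]]
2. A_y = 11  [[AB ⟂ BC ⇒ -3x-2y+64=0] ∩ [|A−(16, 8)|²=13]]
   so A = (14, 11)
3. D_x = 17  [[BC ⟂ CD ⇒ 3x+2y-77=0] ∩ [|D−(19, 10)|²=13]]
4. D_y = 13  [[BC ⟂ CD ⇒ 3x+2y-77=0] ∩ [|D−(19, 10)|²=13]]
   so D = (17, 13)

A = (14, 11)
D = (17, 13)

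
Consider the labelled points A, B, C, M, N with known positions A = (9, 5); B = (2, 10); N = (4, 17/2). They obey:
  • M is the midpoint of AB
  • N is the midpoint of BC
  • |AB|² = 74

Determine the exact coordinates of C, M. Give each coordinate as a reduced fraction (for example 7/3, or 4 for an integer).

1. M_x = 11/2  [2·M = A+B = (9, 5)+(2, 10)]
2. M_y = 15/2  [2·M = A+B = (9, 5)+(2, 10)]
   so M = (11/2, 15/2)
3. C_x = 6  [C = 2·N−B = 2·(4, 17/2)−(2, 10)]
4. C_y = 7  [C = 2·N−B = 2·(4, 17/2)−(2, 10)]
   so C = (6, 7)

C = (6, 7)
M = (11/2, 15/2)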